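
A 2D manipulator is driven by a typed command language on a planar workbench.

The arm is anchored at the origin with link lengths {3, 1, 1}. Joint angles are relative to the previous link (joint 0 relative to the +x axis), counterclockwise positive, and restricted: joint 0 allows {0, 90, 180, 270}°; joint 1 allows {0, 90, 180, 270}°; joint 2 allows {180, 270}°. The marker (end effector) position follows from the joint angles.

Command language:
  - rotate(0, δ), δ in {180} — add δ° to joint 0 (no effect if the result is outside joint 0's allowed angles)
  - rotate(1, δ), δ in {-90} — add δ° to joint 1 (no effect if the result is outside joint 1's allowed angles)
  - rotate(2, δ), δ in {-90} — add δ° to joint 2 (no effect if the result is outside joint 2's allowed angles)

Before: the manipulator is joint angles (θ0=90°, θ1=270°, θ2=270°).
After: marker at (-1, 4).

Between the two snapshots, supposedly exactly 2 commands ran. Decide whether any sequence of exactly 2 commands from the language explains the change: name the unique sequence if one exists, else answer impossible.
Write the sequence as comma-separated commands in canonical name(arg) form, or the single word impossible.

start: joint angles (θ0=90°, θ1=270°, θ2=270°)
t=1 rotate(1, -90) ⇒ joint angles (θ0=90°, θ1=180°, θ2=270°)
t=2 rotate(1, -90) ⇒ joint angles (θ0=90°, θ1=90°, θ2=270°)
no rival 2-sequence matches.

rotate(1, -90), rotate(1, -90)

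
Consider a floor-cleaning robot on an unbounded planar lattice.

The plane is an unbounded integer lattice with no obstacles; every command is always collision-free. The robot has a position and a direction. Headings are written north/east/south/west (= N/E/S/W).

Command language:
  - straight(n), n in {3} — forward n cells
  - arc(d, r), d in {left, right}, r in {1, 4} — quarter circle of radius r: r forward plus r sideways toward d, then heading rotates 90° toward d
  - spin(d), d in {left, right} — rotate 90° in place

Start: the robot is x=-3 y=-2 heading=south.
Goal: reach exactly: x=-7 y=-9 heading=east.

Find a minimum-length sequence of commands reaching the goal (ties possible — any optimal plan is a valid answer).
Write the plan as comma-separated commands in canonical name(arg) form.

straight(3), arc(right, 4), spin(right), spin(right)

begin: x=-3 y=-2 heading=south
[1] after straight(3): x=-3 y=-5 heading=south
[2] after arc(right, 4): x=-7 y=-9 heading=west
[3] after spin(right): x=-7 y=-9 heading=north
[4] after spin(right): x=-7 y=-9 heading=east
minimal: 4 command(s), checked below 4.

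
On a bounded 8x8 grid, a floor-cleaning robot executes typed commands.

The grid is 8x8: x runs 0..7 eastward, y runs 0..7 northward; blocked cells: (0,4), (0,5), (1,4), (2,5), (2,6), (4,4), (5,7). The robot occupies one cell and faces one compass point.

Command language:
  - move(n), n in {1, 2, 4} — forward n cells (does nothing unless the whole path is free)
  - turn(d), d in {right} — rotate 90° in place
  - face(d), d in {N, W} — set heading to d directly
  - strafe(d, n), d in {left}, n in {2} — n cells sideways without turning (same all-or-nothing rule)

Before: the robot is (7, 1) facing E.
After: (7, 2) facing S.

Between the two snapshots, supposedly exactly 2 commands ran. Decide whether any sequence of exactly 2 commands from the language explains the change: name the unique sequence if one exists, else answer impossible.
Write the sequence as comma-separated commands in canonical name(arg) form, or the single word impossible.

impossible

no 2-step route produces this change.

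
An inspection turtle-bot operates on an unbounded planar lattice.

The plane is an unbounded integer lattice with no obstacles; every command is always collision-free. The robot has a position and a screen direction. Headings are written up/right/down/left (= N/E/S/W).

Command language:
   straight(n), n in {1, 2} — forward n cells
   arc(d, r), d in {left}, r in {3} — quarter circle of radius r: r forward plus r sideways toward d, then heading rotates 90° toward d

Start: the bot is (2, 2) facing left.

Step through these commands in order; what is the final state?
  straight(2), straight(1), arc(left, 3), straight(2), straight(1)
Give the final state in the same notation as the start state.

(-4, -4) facing down

from: (2, 2) facing left
t=1 straight(2) ⇒ (0, 2) facing left
t=2 straight(1) ⇒ (-1, 2) facing left
t=3 arc(left, 3) ⇒ (-4, -1) facing down
t=4 straight(2) ⇒ (-4, -3) facing down
t=5 straight(1) ⇒ (-4, -4) facing down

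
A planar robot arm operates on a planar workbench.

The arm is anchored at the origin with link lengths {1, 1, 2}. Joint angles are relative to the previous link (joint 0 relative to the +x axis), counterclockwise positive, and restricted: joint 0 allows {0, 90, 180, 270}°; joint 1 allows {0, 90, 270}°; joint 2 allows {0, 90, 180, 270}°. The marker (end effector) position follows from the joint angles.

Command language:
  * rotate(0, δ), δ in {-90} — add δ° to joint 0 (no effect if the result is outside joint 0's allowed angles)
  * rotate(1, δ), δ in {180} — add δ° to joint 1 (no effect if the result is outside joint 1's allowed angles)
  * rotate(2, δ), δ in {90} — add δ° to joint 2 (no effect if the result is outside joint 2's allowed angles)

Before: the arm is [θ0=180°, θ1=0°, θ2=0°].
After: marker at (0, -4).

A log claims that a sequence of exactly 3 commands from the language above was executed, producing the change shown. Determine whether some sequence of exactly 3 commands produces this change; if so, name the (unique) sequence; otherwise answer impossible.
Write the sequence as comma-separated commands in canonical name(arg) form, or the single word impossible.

from: [θ0=180°, θ1=0°, θ2=0°]
t=1 rotate(0, -90) ⇒ [θ0=90°, θ1=0°, θ2=0°]
t=2 rotate(0, -90) ⇒ [θ0=0°, θ1=0°, θ2=0°]
t=3 rotate(0, -90) ⇒ [θ0=270°, θ1=0°, θ2=0°]
no other 3-command option fits: unique.

rotate(0, -90), rotate(0, -90), rotate(0, -90)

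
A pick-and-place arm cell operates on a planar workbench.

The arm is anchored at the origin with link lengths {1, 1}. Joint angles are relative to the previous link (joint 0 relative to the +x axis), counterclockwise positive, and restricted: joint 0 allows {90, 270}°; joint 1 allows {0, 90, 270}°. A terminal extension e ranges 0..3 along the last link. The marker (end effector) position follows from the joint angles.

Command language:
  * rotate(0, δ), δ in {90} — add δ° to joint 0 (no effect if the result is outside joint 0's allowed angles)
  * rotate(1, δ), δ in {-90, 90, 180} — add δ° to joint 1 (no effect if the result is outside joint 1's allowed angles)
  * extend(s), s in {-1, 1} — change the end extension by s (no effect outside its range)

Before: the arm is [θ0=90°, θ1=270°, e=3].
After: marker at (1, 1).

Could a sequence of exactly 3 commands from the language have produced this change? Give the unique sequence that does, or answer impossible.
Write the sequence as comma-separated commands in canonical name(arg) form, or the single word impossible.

extend(-1), extend(-1), extend(-1)

from: [θ0=90°, θ1=270°, e=3]
step 1 (extend(-1)): [θ0=90°, θ1=270°, e=2]
step 2 (extend(-1)): [θ0=90°, θ1=270°, e=1]
step 3 (extend(-1)): [θ0=90°, θ1=270°, e=0]
all 216 alternatives checked — unique.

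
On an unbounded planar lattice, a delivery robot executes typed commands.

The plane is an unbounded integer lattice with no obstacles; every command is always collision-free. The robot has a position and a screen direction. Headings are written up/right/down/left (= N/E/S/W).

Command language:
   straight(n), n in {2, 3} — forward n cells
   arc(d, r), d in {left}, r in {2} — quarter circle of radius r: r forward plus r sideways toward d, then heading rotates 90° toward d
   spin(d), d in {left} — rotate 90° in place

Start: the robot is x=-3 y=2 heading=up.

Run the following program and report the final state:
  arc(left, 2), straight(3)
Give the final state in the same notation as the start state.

t0: x=-3 y=2 heading=up
step 1 (arc(left, 2)): x=-5 y=4 heading=left
step 2 (straight(3)): x=-8 y=4 heading=left

x=-8 y=4 heading=left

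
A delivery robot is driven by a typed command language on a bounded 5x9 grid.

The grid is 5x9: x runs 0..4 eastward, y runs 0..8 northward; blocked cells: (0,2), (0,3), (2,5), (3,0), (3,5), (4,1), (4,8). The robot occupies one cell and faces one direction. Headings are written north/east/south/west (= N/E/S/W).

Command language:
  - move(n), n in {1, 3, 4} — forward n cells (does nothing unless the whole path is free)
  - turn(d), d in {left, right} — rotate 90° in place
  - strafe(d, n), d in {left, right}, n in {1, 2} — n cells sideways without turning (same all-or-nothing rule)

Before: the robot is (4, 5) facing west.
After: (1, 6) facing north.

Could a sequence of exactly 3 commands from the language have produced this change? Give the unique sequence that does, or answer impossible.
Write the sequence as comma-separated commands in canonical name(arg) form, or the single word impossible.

key: running turn(right) before strafe(right, 1) would end elsewhere — order is forced
t0: (4, 5) facing west
1. strafe(right, 1) → (4, 6) facing west
2. move(3) → (1, 6) facing west
3. turn(right) → (1, 6) facing north
no other 3-command option fits: unique.

strafe(right, 1), move(3), turn(right)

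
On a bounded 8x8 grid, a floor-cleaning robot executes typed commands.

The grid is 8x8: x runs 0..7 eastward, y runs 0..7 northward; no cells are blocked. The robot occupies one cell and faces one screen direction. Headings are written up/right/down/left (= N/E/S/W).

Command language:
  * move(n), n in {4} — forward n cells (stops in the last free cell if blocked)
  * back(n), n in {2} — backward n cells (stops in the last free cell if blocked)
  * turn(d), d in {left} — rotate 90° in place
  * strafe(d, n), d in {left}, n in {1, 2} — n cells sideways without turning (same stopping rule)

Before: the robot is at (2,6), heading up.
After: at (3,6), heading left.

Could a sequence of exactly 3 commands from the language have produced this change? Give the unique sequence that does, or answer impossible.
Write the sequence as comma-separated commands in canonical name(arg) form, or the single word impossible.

key: running back(2) before strafe(left, 1) would end elsewhere — order is forced
t0: at (2,6), heading up
step 1 (strafe(left, 1)): at (1,6), heading up
step 2 (turn(left)): at (1,6), heading left
step 3 (back(2)): at (3,6), heading left
uniquely the one of 125 3-step routes that fits.

strafe(left, 1), turn(left), back(2)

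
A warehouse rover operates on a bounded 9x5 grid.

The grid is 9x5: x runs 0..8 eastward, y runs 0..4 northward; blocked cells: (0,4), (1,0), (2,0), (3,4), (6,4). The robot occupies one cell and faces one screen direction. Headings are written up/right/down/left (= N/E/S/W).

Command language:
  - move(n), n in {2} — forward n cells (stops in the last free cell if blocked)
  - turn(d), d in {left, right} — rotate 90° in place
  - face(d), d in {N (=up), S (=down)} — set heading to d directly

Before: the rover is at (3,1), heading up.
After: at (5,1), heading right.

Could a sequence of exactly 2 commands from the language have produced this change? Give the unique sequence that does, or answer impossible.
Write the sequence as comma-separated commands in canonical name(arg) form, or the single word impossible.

key: cell and facing (now E) both changed — the 2 commands mix motion and turning
t0: at (3,1), heading up
1. turn(right) → at (3,1), heading right
2. move(2) → at (5,1), heading right
no other 2-command option fits: unique.

turn(right), move(2)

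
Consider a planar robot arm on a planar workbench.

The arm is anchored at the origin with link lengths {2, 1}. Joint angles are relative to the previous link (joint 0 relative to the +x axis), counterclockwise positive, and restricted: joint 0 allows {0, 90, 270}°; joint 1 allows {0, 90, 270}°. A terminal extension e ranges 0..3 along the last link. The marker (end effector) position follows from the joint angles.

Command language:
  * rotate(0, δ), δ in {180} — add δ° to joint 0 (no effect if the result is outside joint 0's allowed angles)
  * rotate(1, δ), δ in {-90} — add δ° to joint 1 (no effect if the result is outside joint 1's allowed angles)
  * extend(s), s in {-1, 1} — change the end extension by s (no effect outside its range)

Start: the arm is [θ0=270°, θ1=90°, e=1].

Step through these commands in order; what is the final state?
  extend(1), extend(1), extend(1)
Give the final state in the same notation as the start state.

[θ0=270°, θ1=90°, e=3]

t0: [θ0=270°, θ1=90°, e=1]
[1] after extend(1): [θ0=270°, θ1=90°, e=2]
[2] after extend(1): [θ0=270°, θ1=90°, e=3]
[3] after extend(1): [θ0=270°, θ1=90°, e=3]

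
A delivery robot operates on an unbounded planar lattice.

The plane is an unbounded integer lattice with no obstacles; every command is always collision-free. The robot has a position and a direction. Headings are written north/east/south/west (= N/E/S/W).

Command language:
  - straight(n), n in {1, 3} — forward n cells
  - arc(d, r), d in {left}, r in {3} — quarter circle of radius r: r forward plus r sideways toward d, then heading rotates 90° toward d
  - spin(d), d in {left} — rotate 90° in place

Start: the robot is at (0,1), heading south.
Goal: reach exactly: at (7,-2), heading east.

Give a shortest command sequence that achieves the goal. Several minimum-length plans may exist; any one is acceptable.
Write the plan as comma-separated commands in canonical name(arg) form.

arc(left, 3), straight(3), straight(1)

initial: at (0,1), heading south
[1] after arc(left, 3): at (3,-2), heading east
[2] after straight(3): at (6,-2), heading east
[3] after straight(1): at (7,-2), heading east
minimal: 3 command(s), checked below 3.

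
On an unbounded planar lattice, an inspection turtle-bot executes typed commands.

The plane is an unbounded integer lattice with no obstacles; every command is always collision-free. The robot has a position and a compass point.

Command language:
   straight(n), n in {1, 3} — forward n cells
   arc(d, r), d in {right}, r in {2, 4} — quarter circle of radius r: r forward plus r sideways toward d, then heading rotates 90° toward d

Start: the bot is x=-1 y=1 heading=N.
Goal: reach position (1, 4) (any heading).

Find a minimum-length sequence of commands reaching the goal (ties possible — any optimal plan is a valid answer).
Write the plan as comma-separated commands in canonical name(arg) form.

initial: x=-1 y=1 heading=N
1. straight(1) → x=-1 y=2 heading=N
2. arc(right, 2) → x=1 y=4 heading=E
no 1-step plan works, so 2 is optimal.

straight(1), arc(right, 2)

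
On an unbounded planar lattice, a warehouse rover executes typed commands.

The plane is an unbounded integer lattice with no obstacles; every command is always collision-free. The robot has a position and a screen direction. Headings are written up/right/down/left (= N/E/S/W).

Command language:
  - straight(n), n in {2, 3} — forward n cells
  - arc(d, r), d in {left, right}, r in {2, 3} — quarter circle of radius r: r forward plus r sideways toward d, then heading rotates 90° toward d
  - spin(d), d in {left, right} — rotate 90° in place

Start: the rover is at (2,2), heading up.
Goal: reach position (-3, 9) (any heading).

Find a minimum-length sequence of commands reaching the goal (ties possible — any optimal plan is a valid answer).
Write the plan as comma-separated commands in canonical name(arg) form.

arc(left, 3), arc(right, 2), straight(2)

t0: at (2,2), heading up
1. arc(left, 3) → at (-1,5), heading left
2. arc(right, 2) → at (-3,7), heading up
3. straight(2) → at (-3,9), heading up
shorter routes all fall short; 3 is best.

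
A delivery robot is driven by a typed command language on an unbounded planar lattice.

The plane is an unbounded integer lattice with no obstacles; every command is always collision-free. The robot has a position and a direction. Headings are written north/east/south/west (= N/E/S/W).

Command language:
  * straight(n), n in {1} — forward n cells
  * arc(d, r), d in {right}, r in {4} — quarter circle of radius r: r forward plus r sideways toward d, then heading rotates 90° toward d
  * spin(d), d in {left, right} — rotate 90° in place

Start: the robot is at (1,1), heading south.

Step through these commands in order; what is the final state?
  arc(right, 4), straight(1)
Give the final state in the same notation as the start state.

at (-4,-3), heading west

t0: at (1,1), heading south
[1] after arc(right, 4): at (-3,-3), heading west
[2] after straight(1): at (-4,-3), heading west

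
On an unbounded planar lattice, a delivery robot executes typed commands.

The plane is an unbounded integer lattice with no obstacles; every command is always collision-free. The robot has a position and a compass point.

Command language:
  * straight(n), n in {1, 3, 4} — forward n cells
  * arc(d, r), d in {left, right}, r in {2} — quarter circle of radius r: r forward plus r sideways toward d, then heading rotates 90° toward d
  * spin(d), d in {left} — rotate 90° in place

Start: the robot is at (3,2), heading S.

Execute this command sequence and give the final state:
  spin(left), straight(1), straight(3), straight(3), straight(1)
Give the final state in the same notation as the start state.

t0: at (3,2), heading S
t=1 spin(left) ⇒ at (3,2), heading E
t=2 straight(1) ⇒ at (4,2), heading E
t=3 straight(3) ⇒ at (7,2), heading E
t=4 straight(3) ⇒ at (10,2), heading E
t=5 straight(1) ⇒ at (11,2), heading E

at (11,2), heading E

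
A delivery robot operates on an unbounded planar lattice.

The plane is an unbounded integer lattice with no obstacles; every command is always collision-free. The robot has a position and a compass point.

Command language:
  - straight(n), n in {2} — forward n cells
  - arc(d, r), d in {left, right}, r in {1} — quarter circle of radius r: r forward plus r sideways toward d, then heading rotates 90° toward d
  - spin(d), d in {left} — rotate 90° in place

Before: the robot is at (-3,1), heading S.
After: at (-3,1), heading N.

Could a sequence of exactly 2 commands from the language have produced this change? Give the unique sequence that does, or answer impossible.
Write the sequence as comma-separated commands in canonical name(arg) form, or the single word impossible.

spin(left), spin(left)

key: parked at (-3,1) the whole time — nothing moves the robot
initial: at (-3,1), heading S
step 1 (spin(left)): at (-3,1), heading E
step 2 (spin(left)): at (-3,1), heading N
all 16 alternatives checked — unique.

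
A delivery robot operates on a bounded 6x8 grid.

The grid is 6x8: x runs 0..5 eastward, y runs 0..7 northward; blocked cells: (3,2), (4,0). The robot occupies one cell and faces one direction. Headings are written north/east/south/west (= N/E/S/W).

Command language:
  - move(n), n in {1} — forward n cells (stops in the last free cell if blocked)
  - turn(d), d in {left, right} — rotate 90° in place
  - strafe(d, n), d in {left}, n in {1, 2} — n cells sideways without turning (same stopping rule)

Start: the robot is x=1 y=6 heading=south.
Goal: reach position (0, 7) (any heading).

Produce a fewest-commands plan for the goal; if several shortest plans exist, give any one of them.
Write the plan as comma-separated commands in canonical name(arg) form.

turn(left), strafe(left, 2), turn(left), strafe(left, 2)

initial: x=1 y=6 heading=south
[1] after turn(left): x=1 y=6 heading=east
[2] after strafe(left, 2): x=1 y=7 heading=east
[3] after turn(left): x=1 y=7 heading=north
[4] after strafe(left, 2): x=0 y=7 heading=north
no 3-step plan works, so 4 is optimal.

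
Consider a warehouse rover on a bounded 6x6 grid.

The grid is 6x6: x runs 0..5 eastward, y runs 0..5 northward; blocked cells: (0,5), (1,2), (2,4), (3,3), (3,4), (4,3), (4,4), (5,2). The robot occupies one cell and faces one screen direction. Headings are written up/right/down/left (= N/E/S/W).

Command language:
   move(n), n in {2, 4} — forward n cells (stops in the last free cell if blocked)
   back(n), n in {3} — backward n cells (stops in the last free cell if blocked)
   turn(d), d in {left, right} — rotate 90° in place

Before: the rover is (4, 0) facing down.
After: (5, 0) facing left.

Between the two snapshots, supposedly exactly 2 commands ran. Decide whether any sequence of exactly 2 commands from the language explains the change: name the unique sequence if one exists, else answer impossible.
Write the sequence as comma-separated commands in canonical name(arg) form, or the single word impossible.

turn(right), back(3)

key: back(3) runs into the grid edge before its full distance
t0: (4, 0) facing down
step 1 (turn(right)): (4, 0) facing left
step 2 (back(3)): (5, 0) facing left
all 25 alternatives checked — unique.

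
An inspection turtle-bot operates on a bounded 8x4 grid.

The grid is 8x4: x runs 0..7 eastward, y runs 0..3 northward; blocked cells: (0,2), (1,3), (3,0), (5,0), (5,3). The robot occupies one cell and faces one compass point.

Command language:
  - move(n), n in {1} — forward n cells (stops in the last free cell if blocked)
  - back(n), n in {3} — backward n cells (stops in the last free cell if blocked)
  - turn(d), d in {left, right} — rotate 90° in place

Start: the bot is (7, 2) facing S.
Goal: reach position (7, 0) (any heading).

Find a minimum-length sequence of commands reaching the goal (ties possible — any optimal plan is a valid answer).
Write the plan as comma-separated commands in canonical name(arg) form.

move(1), move(1)

initial: (7, 2) facing S
step 1 (move(1)): (7, 1) facing S
step 2 (move(1)): (7, 0) facing S
nothing shorter than 2 reaches the goal.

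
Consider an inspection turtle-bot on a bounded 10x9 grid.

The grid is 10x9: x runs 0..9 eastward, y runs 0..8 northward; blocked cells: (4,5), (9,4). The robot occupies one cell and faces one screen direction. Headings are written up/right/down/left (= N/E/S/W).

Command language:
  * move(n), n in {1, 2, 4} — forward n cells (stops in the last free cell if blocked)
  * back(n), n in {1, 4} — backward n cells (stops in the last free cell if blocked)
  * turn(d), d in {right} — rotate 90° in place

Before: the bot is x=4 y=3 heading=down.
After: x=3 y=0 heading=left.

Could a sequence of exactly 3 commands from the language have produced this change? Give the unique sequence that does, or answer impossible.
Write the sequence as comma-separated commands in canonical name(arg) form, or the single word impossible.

key: move(4) runs into the grid edge before its full distance
t0: x=4 y=3 heading=down
t=1 move(4) ⇒ x=4 y=0 heading=down
t=2 turn(right) ⇒ x=4 y=0 heading=left
t=3 move(1) ⇒ x=3 y=0 heading=left
no rival 3-sequence matches.

move(4), turn(right), move(1)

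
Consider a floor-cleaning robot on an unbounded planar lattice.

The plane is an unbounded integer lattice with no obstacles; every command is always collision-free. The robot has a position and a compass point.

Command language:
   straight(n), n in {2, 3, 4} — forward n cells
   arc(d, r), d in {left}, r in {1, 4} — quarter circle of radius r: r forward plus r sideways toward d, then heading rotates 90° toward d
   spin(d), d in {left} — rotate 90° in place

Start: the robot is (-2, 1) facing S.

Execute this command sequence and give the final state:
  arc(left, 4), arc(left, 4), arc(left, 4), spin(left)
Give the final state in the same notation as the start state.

(2, 5) facing S

t0: (-2, 1) facing S
[1] after arc(left, 4): (2, -3) facing E
[2] after arc(left, 4): (6, 1) facing N
[3] after arc(left, 4): (2, 5) facing W
[4] after spin(left): (2, 5) facing S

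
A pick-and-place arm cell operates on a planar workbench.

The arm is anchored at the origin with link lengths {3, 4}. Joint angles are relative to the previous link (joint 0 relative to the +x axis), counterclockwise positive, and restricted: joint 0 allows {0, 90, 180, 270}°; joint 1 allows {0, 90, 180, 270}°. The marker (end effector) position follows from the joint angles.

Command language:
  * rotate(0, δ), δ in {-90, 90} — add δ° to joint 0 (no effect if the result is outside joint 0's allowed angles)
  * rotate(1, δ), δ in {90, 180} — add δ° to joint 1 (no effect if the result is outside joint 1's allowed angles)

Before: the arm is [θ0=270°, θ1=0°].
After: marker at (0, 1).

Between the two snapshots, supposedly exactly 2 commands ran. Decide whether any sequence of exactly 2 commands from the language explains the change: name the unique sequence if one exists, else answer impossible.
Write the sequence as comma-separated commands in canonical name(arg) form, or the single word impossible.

initial: [θ0=270°, θ1=0°]
[1] after rotate(1, 90): [θ0=270°, θ1=90°]
[2] after rotate(1, 90): [θ0=270°, θ1=180°]
no other 2-command option fits: unique.

rotate(1, 90), rotate(1, 90)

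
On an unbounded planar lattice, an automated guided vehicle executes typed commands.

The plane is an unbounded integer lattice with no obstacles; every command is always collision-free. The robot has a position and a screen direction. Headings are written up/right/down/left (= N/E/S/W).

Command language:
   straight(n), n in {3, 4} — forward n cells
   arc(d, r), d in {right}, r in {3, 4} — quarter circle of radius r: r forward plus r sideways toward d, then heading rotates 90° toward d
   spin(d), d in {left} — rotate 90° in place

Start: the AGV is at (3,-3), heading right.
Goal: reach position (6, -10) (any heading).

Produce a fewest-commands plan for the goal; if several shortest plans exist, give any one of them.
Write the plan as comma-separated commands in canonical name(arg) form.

from: at (3,-3), heading right
[1] after arc(right, 3): at (6,-6), heading down
[2] after straight(4): at (6,-10), heading down
no 1-step plan works, so 2 is optimal.

arc(right, 3), straight(4)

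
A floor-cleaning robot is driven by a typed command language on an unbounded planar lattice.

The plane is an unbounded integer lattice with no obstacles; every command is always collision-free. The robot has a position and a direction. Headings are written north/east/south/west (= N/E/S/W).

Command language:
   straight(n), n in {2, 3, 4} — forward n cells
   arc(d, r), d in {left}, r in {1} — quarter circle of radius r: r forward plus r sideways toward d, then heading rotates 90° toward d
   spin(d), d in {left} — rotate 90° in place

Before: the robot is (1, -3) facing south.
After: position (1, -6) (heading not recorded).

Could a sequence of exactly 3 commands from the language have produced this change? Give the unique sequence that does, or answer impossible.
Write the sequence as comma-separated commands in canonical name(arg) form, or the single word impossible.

key: running spin(left) before straight(3) would end elsewhere — order is forced
from: (1, -3) facing south
[1] after straight(3): (1, -6) facing south
[2] after spin(left): (1, -6) facing east
[3] after spin(left): (1, -6) facing north
no other 3-command option fits: unique.

straight(3), spin(left), spin(left)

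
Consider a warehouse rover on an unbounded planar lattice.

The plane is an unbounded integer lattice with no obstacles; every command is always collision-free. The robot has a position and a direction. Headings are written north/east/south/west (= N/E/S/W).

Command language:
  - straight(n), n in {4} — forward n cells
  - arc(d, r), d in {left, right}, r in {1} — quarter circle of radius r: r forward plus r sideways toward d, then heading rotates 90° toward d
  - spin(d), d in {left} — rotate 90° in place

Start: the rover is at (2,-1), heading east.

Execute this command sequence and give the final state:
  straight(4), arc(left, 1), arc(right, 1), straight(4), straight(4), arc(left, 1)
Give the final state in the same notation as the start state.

at (17,2), heading north

start: at (2,-1), heading east
1. straight(4) → at (6,-1), heading east
2. arc(left, 1) → at (7,0), heading north
3. arc(right, 1) → at (8,1), heading east
4. straight(4) → at (12,1), heading east
5. straight(4) → at (16,1), heading east
6. arc(left, 1) → at (17,2), heading north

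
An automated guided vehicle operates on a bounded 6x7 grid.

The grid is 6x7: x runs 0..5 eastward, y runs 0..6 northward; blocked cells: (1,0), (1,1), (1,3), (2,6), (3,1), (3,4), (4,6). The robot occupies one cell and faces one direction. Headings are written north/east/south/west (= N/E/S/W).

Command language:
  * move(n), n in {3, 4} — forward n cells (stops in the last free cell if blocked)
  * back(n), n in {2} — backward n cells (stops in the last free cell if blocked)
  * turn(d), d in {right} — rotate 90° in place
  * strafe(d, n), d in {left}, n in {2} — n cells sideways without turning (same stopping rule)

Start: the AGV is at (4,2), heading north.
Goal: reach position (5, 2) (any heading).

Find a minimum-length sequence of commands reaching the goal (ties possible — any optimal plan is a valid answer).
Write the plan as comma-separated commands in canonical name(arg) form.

t0: at (4,2), heading north
1. turn(right) → at (4,2), heading east
2. move(3) → at (5,2), heading east
shorter routes all fall short; 2 is best.

turn(right), move(3)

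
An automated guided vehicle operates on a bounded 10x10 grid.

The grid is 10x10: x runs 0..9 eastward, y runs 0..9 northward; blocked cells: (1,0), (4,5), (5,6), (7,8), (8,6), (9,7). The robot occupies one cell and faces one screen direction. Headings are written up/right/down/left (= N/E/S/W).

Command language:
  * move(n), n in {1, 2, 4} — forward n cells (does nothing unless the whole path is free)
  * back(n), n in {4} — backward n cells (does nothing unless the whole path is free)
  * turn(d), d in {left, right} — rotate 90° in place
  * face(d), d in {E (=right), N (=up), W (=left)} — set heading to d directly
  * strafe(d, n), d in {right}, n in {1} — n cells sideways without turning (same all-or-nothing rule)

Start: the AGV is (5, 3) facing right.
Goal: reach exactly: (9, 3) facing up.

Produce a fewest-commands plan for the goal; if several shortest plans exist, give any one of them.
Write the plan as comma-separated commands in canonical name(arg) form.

from: (5, 3) facing right
1. move(4) → (9, 3) facing right
2. turn(left) → (9, 3) facing up
nothing shorter than 2 reaches the goal.

move(4), turn(left)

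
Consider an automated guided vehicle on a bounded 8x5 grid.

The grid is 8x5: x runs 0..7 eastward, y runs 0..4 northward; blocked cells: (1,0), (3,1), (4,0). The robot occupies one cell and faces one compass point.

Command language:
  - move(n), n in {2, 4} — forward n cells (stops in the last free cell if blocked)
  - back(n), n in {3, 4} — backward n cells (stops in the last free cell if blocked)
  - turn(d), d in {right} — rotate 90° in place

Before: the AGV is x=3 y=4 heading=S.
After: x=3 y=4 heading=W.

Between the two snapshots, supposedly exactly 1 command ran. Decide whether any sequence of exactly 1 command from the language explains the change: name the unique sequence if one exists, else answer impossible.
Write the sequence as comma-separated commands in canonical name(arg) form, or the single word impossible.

key: (3,4) unchanged — the single command moves nothing
t0: x=3 y=4 heading=S
t=1 turn(right) ⇒ x=3 y=4 heading=W
no rival 1-sequence matches.

turn(right)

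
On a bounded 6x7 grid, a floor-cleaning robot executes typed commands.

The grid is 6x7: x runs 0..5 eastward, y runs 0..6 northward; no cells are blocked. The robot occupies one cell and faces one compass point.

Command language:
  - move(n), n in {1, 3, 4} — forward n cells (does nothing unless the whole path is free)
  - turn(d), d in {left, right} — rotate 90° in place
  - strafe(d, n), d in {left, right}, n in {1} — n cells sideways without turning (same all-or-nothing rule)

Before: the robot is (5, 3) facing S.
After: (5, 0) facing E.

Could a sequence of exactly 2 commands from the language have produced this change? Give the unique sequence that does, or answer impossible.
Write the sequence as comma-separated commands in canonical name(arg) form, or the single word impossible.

key: order matters: swapping move(3) and turn(left) lands elsewhere
start: (5, 3) facing S
1. move(3) → (5, 0) facing S
2. turn(left) → (5, 0) facing E
uniquely the one of 49 2-step routes that fits.

move(3), turn(left)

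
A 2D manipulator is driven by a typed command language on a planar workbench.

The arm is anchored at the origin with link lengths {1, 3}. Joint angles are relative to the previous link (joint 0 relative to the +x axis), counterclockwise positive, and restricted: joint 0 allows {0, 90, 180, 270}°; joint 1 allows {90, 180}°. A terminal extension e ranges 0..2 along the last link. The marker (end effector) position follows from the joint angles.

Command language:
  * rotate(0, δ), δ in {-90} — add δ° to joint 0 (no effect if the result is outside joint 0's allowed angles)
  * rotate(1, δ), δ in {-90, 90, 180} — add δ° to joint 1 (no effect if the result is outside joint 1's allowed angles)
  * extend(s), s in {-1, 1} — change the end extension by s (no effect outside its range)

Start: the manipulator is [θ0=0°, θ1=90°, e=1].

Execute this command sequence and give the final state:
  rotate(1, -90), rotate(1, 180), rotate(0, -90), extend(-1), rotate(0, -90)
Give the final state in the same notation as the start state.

from: [θ0=0°, θ1=90°, e=1]
step 1 (rotate(1, -90)): [θ0=0°, θ1=90°, e=1]
step 2 (rotate(1, 180)): [θ0=0°, θ1=90°, e=1]
step 3 (rotate(0, -90)): [θ0=270°, θ1=90°, e=1]
step 4 (extend(-1)): [θ0=270°, θ1=90°, e=0]
step 5 (rotate(0, -90)): [θ0=180°, θ1=90°, e=0]

[θ0=180°, θ1=90°, e=0]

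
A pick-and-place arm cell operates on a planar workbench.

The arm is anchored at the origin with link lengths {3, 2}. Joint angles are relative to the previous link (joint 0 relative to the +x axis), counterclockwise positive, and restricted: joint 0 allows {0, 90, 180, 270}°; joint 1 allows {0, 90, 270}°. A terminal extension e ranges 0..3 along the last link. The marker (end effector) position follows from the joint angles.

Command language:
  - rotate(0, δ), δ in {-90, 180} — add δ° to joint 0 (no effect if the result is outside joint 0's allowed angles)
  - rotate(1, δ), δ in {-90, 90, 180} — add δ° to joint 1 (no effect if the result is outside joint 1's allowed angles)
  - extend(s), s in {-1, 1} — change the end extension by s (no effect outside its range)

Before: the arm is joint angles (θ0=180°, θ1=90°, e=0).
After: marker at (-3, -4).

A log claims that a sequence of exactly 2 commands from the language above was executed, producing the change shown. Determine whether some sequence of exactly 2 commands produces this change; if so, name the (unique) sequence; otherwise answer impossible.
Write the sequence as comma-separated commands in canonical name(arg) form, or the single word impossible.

extend(1), extend(1)

from: joint angles (θ0=180°, θ1=90°, e=0)
step 1 (extend(1)): joint angles (θ0=180°, θ1=90°, e=1)
step 2 (extend(1)): joint angles (θ0=180°, θ1=90°, e=2)
uniquely the one of 49 2-step routes that fits.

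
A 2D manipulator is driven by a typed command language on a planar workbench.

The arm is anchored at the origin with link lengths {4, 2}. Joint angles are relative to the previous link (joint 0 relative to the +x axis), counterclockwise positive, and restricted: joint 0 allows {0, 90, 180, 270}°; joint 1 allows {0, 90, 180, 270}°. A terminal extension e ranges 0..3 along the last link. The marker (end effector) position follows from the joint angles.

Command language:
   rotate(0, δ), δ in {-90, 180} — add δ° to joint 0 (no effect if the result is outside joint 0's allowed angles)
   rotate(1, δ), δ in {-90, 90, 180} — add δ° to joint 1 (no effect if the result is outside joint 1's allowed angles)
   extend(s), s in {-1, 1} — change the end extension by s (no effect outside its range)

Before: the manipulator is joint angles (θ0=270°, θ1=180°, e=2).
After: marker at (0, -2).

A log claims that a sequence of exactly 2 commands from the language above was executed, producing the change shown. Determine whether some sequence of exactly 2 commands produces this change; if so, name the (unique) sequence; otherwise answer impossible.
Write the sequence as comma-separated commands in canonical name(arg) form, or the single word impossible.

initial: joint angles (θ0=270°, θ1=180°, e=2)
t=1 extend(-1) ⇒ joint angles (θ0=270°, θ1=180°, e=1)
t=2 extend(-1) ⇒ joint angles (θ0=270°, θ1=180°, e=0)
no other 2-command option fits: unique.

extend(-1), extend(-1)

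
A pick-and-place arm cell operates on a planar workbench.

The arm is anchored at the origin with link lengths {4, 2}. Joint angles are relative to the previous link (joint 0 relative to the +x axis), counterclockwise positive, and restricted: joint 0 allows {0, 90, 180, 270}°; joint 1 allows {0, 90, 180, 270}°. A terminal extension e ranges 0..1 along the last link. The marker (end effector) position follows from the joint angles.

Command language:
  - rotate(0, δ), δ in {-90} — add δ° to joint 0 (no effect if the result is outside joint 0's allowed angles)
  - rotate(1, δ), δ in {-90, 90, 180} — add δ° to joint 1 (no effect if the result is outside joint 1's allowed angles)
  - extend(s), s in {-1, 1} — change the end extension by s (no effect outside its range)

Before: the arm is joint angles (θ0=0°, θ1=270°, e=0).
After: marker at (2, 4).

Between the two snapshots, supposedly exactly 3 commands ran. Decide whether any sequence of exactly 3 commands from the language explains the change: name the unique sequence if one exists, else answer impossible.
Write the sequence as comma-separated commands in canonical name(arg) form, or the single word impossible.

initial: joint angles (θ0=0°, θ1=270°, e=0)
t=1 rotate(0, -90) ⇒ joint angles (θ0=270°, θ1=270°, e=0)
t=2 rotate(0, -90) ⇒ joint angles (θ0=180°, θ1=270°, e=0)
t=3 rotate(0, -90) ⇒ joint angles (θ0=90°, θ1=270°, e=0)
uniquely the one of 216 3-step routes that fits.

rotate(0, -90), rotate(0, -90), rotate(0, -90)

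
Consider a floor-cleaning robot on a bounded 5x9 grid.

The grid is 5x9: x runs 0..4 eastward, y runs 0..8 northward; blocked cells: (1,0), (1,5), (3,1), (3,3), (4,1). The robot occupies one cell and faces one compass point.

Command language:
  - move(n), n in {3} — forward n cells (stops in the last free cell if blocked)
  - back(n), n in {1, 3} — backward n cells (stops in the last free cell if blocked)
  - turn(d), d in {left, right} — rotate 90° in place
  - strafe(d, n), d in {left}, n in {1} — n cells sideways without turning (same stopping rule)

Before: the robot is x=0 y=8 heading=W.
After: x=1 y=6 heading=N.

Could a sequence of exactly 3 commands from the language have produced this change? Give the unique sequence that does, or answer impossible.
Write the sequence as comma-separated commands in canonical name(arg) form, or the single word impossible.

back(1), turn(right), back(3)

key: back(3) is stopped early by the blocked cell at (1,5)
start: x=0 y=8 heading=W
[1] after back(1): x=1 y=8 heading=W
[2] after turn(right): x=1 y=8 heading=N
[3] after back(3): x=1 y=6 heading=N
no rival 3-sequence matches.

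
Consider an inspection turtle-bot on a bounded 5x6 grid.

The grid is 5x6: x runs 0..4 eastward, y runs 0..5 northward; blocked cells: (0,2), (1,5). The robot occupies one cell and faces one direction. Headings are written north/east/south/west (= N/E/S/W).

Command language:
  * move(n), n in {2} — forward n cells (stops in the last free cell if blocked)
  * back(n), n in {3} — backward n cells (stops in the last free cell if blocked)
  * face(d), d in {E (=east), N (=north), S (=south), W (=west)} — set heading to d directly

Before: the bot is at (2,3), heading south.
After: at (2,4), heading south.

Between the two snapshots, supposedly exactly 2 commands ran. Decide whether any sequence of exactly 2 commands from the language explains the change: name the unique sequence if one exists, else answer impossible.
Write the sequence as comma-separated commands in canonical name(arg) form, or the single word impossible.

key: running back(3) before move(2) would end elsewhere — order is forced
start: at (2,3), heading south
[1] after move(2): at (2,1), heading south
[2] after back(3): at (2,4), heading south
uniquely the one of 36 2-step routes that fits.

move(2), back(3)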